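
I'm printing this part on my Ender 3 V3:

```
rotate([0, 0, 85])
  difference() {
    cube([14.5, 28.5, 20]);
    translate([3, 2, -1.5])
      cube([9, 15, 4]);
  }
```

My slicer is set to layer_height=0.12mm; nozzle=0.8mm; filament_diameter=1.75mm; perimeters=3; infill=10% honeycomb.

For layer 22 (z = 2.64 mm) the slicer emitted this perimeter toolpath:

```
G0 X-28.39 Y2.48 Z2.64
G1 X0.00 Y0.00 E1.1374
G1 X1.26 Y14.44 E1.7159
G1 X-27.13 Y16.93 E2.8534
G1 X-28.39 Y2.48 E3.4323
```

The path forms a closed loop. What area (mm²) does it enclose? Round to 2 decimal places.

Apply the shoelace formula to the sequence of (X, Y) vertices; enclosed area = 413.22 mm².

413.22 mm²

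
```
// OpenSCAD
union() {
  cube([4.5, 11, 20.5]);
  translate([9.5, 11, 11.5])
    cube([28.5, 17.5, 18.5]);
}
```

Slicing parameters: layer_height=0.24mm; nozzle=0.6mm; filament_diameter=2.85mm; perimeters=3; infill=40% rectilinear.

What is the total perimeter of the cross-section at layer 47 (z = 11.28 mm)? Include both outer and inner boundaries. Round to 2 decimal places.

31.00 mm

At z = 11.28 mm: the cube is present — its section is the full 4.5×11 rectangle (perimeter 31.00 mm); the cube at (9.5, 11) does not reach this height (z outside [11.5, 30]); Combining (union): only the 4.5×11 cube is present, so the union is just that shape — boundary = 31.00 mm. Overall, the cross-section is a single solid region. Total boundary length (outer) = 31.00 mm.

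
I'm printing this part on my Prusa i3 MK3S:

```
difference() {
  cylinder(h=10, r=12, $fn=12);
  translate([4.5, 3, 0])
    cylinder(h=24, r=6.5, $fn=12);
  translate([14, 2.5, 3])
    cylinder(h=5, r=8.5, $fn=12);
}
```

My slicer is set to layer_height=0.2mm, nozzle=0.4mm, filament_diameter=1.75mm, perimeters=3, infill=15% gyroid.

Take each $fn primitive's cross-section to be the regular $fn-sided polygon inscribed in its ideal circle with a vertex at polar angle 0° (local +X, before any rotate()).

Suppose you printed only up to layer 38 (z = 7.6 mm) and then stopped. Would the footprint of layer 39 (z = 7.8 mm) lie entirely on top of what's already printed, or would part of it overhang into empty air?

Compare the two slices. At z = 7.6: the r=12 cylinder contributes a regular 12-gon of circumradius 12 (area = (12/2)·12.000²·sin(360°/12) = 432.00 mm²); the r=6.5 cylinder at (4.5, 3) gives a regular 12-gon of circumradius 6.5 (constant along its height) (area = (12/2)·6.500²·sin(360°/12) = 126.75 mm²); the r=8.5 cylinder at (14, 2.5) gives a regular 12-gon of circumradius 8.5 (constant along its height) (area = (12/2)·8.500²·sin(360°/12) = 216.75 mm²); Taking the first minus the rest: starting from the r=12 cylinder (432.00 mm²), the r=6.5 cylinder at (4.5, 3) lies wholly inside it (removes its full 126.75 mm² and its 40.38 mm outline becomes a hole wall); the r=8.5 cylinder at (14, 2.5) partially overlaps it — only the 15.84 mm² overlap (of its 216.75 mm²) is removed, clipping the outline — area = 289.41 mm². At z = 7.8: the cylinder: section is a regular 12-gon, circumradius r=12 (area = (12/2)·12.000²·sin(360°/12) = 432.00 mm²); the cylinder at (4.5, 3): section is a regular 12-gon, circumradius r=6.5 (area = (12/2)·6.500²·sin(360°/12) = 126.75 mm²); the cylinder at (14, 2.5): section is a regular 12-gon, circumradius r=8.5 (area = (12/2)·8.500²·sin(360°/12) = 216.75 mm²); Taking the first minus the rest: starting from the r=12 cylinder (432.00 mm²), the r=6.5 cylinder at (4.5, 3) lies wholly inside it (removes its full 126.75 mm² and its 40.38 mm outline becomes a hole wall); the r=8.5 cylinder at (14, 2.5) partially overlaps it — only the 15.84 mm² overlap (of its 216.75 mm²) is removed, clipping the outline — area = 289.41 mm². Checking containment: the cross-section at z = 7.8 is a subset of the cross-section at z = 7.6.

entirely on top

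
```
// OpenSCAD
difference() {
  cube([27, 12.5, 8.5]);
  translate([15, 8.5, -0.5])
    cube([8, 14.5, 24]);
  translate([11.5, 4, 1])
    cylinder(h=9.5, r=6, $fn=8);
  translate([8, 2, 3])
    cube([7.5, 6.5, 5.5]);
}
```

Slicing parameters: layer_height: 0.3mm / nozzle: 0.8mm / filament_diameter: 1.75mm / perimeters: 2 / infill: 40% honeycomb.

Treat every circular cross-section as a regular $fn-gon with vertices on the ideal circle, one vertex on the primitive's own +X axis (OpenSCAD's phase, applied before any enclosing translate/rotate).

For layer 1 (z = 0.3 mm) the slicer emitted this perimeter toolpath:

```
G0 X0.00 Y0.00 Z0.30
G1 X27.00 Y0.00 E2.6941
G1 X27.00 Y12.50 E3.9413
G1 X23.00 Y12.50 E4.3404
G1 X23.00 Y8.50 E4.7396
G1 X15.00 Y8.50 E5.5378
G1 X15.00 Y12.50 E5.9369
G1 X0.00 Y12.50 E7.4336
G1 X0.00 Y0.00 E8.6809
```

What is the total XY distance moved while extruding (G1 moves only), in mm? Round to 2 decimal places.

Sum the Euclidean lengths of each G1 segment: total = 87.00 mm.

87.00 mm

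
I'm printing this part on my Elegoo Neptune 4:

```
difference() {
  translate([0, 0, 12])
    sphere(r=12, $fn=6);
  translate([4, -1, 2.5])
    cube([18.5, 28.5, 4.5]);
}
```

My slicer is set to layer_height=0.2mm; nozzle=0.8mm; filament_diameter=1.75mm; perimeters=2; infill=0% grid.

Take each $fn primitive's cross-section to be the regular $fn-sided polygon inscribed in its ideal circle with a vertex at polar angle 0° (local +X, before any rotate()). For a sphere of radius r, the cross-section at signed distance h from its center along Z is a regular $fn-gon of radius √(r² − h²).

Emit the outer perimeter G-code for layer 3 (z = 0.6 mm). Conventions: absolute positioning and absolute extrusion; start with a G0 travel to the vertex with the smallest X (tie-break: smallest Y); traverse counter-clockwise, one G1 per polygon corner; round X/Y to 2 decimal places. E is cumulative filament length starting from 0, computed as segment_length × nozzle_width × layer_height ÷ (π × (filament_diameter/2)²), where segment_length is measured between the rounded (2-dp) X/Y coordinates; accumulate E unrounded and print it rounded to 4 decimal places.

At z = 0.6 mm: the r=12 sphere contributes a regular 6-gon of circumradius √(12²−11.4²) = 3.747; the cube at (4, -1) does not reach this height (z outside [2.5, 7]); Subtracting the remaining from the first: none of the subtracted shapes is present at this height, so the r=12 sphere is unchanged — 1 connected region. The outline is a single polygon with 6 vertices. Extrusion per mm of travel: 0.8 × 0.2 / (π × 0.875²) = 0.066520. Accumulating E over each segment gives final E = 1.4943.

G0 X-3.75 Y0.00 Z0.60
G1 X-1.87 Y-3.24 E0.2492
G1 X1.87 Y-3.24 E0.4980
G1 X3.75 Y0.00 E0.7471
G1 X1.87 Y3.24 E0.9963
G1 X-1.87 Y3.24 E1.2451
G1 X-3.75 Y0.00 E1.4943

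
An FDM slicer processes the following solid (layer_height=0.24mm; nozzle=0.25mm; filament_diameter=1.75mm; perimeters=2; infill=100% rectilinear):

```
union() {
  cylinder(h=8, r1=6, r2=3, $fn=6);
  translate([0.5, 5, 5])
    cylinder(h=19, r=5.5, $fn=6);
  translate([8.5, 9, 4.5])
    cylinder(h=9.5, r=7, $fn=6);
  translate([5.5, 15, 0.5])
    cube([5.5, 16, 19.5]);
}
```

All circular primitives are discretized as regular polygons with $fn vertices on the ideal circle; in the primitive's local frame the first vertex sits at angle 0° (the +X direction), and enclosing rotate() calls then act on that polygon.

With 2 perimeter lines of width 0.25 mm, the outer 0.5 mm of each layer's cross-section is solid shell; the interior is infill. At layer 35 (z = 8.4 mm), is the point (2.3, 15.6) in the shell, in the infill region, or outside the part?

At z = 8.4 mm: the cone does not reach this height (z outside [0, 8]); the r=5.5 cylinder at (0.5, 5) contributes a regular 6-gon of circumradius 5.5; the r=7 cylinder at (8.5, 9) contributes a regular 6-gon of circumradius 7; the 5.5×16 cube at (5.5, 15) contributes its full rectangle; Merging all regions: the regions partially overlap (shared area 12.52 mm²), so overlapping operands fuse into one piece — 1 connected region. Overall, the cross-section is a single solid region. The nearest boundary edge runs (1.94, 9.76)→(5.00, 15.06); distance from the point to it = 2.61 mm. The point is not inside any of the regions above, so it lies outside the cross-section (2.61 mm from the nearest boundary).

outside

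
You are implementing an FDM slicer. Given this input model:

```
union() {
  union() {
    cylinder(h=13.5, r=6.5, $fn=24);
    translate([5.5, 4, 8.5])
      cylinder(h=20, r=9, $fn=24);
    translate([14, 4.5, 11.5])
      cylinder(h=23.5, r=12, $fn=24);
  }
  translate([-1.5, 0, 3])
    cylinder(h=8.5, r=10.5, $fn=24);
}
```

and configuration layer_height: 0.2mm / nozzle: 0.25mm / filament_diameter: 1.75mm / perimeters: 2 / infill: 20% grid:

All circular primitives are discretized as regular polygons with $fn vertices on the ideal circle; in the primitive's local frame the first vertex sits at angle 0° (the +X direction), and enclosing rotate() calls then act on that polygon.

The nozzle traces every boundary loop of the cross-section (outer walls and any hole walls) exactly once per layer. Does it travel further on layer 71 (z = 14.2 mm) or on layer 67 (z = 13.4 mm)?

layer 67 (z = 13.4 mm)

Layer 71 (z = 14.2): the cylinder is not intersected at this z (z outside [0, 13.5]); the cylinder at (5.5, 4): section is a regular 24-gon, circumradius r=9 (perimeter = 2·24·9.000·sin(180°/24) = 56.39 mm); the r=12 cylinder at (14, 4.5) gives a regular 24-gon of circumradius 12 (constant along its height) (perimeter = 2·24·12.000·sin(180°/24) = 75.18 mm); Taking the union: the regions partially overlap (shared area 164.76 mm²), so the edge portions inside another operand are dropped and the merged outline is re-measured after clipping — boundary = 84.32 mm; the cylinder at (-1.5, 0) does not reach this height (z outside [3, 11.5]); Taking the union: only that combined region is present, so the union is just that shape — boundary = 84.32 mm. So its perimeter = 84.32 mm. Layer 67 (z = 13.4): the cylinder: section is a regular 24-gon, circumradius r=6.5 (perimeter = 2·24·6.500·sin(180°/24) = 40.72 mm); the r=9 cylinder at (5.5, 4) contributes a regular 24-gon of circumradius 9 (perimeter = 2·24·9.000·sin(180°/24) = 56.39 mm); the r=12 cylinder at (14, 4.5) gives a regular 24-gon of circumradius 12 (constant along its height) (perimeter = 2·24·12.000·sin(180°/24) = 75.18 mm); Merging all regions: the regions partially overlap (shared area 247.10 mm²), so the edge portions inside another operand are dropped and the merged outline is re-measured after clipping — boundary = 91.45 mm; the cylinder at (-1.5, 0) is not intersected at this z (z outside [3, 11.5]); Taking the union: only the result so far is present, so the union is just that shape — boundary = 91.45 mm. So its perimeter = 91.45 mm. Layer 67 is larger (91.45 vs 84.32 mm).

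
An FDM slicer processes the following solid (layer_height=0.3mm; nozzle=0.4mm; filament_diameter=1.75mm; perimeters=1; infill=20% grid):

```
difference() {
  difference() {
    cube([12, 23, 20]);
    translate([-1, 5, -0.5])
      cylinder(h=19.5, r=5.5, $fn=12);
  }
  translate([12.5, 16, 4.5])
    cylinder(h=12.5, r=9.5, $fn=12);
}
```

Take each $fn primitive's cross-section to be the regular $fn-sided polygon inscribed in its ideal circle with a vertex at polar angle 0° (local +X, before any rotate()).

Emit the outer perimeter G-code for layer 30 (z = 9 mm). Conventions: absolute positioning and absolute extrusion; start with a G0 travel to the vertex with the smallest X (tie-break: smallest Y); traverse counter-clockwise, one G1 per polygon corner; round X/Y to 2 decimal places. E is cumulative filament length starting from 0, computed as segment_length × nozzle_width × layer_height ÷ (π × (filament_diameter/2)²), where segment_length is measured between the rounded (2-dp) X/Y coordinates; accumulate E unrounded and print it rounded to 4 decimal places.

G0 X0.00 Y10.23 Z9.00
G1 X1.75 Y9.76 E0.0904
G1 X3.76 Y7.75 E0.2322
G1 X4.50 Y5.00 E0.3743
G1 X3.76 Y2.25 E0.5164
G1 X1.75 Y0.24 E0.6582
G1 X0.87 Y0.00 E0.7037
G1 X12.00 Y0.00 E1.2590
G1 X12.00 Y6.63 E1.5897
G1 X7.75 Y7.77 E1.8093
G1 X4.27 Y11.25 E2.0548
G1 X3.00 Y16.00 E2.3001
G1 X4.27 Y20.75 E2.5454
G1 X6.52 Y23.00 E2.7042
G1 X0.00 Y23.00 E3.0294
G1 X0.00 Y10.23 E3.6665

At z = 9 mm: the 12×23 cube contributes its full rectangle; the r=5.5 cylinder at (-1, 5) gives a regular 12-gon of circumradius 5.5 (constant along its height); Subtracting the remaining from the first: starting from the 12×23 cube, the r=5.5 cylinder at (-1, 5) partially overlaps it — only the 34.54 mm² overlap (of its 90.75 mm²) is removed, clipping the outline — 1 connected region; the r=9.5 cylinder at (12.5, 16) gives a regular 12-gon of circumradius 9.5 (constant along its height); After the difference (first − rest): starting from the result so far, the r=9.5 cylinder at (12.5, 16) partially overlaps it — only the 117.55 mm² overlap (of its 270.75 mm²) is removed, clipping the outline — 1 connected region. The outline is a single polygon with 15 vertices. Extrusion per mm of travel: 0.4 × 0.3 / (π × 0.875²) = 0.049890. Accumulating E over each segment gives final E = 3.6665.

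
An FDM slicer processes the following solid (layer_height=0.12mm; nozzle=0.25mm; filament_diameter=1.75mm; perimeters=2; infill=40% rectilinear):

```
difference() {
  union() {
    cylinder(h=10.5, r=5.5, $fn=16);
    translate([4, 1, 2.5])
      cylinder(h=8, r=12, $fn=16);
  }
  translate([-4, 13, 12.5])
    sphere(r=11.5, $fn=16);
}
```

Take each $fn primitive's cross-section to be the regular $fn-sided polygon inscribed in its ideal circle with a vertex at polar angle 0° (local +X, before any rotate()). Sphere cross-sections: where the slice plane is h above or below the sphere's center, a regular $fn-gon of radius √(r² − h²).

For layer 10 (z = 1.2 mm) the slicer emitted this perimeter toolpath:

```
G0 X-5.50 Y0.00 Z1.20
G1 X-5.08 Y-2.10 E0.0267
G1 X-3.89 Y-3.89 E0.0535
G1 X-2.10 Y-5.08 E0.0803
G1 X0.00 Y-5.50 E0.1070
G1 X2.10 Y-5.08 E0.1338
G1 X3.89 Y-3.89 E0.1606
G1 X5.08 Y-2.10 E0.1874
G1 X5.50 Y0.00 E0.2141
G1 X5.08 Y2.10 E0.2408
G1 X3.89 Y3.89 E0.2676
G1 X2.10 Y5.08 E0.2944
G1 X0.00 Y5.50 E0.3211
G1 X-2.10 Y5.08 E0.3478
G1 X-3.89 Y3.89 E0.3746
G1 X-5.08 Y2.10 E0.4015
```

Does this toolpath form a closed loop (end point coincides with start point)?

Start point (G0): (-5.50, 0.00). End point (last G1): the path does not return to the start — open.

no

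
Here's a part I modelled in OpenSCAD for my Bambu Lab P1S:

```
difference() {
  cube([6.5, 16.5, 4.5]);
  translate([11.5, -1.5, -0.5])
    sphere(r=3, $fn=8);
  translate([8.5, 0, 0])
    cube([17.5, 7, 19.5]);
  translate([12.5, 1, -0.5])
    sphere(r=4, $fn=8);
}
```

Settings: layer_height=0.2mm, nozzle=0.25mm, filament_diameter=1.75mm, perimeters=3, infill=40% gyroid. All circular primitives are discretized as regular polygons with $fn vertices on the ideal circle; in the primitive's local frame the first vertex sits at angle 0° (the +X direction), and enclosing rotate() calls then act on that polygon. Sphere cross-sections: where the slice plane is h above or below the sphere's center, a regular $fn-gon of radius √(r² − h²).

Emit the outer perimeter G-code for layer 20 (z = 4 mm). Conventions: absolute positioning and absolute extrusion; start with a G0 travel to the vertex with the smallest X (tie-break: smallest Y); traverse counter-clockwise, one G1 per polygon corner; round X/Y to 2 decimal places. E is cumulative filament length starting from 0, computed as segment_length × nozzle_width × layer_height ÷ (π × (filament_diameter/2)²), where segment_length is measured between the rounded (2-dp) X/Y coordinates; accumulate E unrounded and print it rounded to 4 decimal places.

G0 X0.00 Y0.00 Z4.00
G1 X6.50 Y0.00 E0.1351
G1 X6.50 Y16.50 E0.4781
G1 X0.00 Y16.50 E0.6132
G1 X0.00 Y0.00 E0.9562

At z = 4 mm: the 6.5×16.5 cube contributes its full rectangle; the sphere at (11.5, -1.5) is not intersected at this z (|z−center|=4.500 > r=3); the cube at (8.5, 0) is present — its section is the full 17.5×7 rectangle; the sphere at (12.5, 1) is absent (|z−center|=4.500 > r=4); Taking the first minus the rest: starting from the 6.5×16.5 cube, the 17.5×7 cube at (8.5, 0) misses the remaining region (no effect) — 1 connected region. The outline is a single polygon with 4 vertices. Extrusion per mm of travel: 0.25 × 0.2 / (π × 0.875²) = 0.020788. Accumulating E over each segment gives final E = 0.9562.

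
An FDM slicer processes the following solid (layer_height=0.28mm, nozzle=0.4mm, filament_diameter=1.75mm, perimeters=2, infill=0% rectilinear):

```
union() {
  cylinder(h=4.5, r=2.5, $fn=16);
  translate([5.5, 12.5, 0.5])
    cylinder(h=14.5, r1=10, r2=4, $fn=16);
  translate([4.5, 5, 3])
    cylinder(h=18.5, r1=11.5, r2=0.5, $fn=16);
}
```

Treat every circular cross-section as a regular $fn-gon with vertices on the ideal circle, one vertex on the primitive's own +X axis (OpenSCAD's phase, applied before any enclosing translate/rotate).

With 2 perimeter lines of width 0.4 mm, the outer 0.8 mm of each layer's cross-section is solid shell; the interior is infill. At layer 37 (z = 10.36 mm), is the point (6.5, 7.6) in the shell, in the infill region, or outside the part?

At z = 10.36 mm: the cylinder is not intersected at this z (z outside [0, 4.5]); the cone at (5.5, 12.5) contributes a regular 16-gon of circumradius 5.920 (interpolated between r1=10 and r2=4 at t=0.680); the cone at (4.5, 5) (r1=11.5→r2=0.5) has section circumradius 7.124 here — a regular 16-gon; Combining (union): the regions partially overlap (shared area 38.43 mm²), so overlapping operands fuse into one piece — 1 connected region. Overall, the cross-section is a single solid region. The nearest boundary edge runs (10.97, 10.23)→(10.19, 9.06); distance from the point to it = 3.97 mm. The point is inside the cross-section and 3.97 mm from the nearest boundary — more than the 0.8 mm shell width (2 × 0.4), so it's in the infill interior.

infill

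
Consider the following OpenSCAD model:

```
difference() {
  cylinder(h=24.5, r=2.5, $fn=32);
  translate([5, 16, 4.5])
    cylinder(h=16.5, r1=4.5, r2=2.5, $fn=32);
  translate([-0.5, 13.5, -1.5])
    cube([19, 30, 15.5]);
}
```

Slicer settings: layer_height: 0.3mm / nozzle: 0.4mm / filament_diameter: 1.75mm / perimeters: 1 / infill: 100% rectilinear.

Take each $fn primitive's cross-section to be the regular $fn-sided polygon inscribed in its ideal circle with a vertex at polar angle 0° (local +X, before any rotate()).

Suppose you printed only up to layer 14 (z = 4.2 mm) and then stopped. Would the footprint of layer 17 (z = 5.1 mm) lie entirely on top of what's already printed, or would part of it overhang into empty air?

Compare the two slices. At z = 4.2: the cylinder: section is a regular 32-gon, circumradius r=2.5 (area = (32/2)·2.500²·sin(360°/32) = 19.51 mm²); the cone at (5, 16) is not intersected at this z (z outside [4.5, 21]); the cube at (-0.5, 13.5) (footprint 19×30) is included at this height (area 570.00 mm²); After the difference (first − rest): starting from the r=2.5 cylinder (19.51 mm²), the 19×30 cube at (-0.5, 13.5) misses the remaining region (no effect) — area = 19.51 mm². At z = 5.1: the cylinder: section is a regular 32-gon, circumradius r=2.5 (area = (32/2)·2.500²·sin(360°/32) = 19.51 mm²); the cone at (5, 16): at t=0.036 of its height the radius interpolates to r₁+(r₂−r₁)t = 4.427, giving a regular 32-gon of that circumradius (area = (32/2)·4.427²·sin(360°/32) = 61.18 mm²); the cube at (-0.5, 13.5) is present — its section is the full 19×30 rectangle (area 570.00 mm²); After the difference (first − rest): starting from the r=2.5 cylinder (19.51 mm²), the cone at (5, 16) misses the remaining region (no effect); the 19×30 cube at (-0.5, 13.5) misses the remaining region (no effect) — area = 19.51 mm². Checking containment: the cross-section at z = 5.1 is a subset of the cross-section at z = 4.2.

entirely on top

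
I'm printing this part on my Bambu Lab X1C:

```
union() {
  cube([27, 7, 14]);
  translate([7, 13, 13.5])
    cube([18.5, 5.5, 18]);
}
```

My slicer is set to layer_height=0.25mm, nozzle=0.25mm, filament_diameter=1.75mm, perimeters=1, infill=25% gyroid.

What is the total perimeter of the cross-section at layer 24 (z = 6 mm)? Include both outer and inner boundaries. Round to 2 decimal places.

68.00 mm

At z = 6 mm: the cube (footprint 27×7) is included at this height (perimeter 68.00 mm); the cube at (7, 13) is not intersected at this z (z outside [13.5, 31.5]); Taking the union: only the 27×7 cube is present, so the union is just that shape — boundary = 68.00 mm. Overall, the cross-section is a single solid region. Total boundary length (outer) = 68.00 mm.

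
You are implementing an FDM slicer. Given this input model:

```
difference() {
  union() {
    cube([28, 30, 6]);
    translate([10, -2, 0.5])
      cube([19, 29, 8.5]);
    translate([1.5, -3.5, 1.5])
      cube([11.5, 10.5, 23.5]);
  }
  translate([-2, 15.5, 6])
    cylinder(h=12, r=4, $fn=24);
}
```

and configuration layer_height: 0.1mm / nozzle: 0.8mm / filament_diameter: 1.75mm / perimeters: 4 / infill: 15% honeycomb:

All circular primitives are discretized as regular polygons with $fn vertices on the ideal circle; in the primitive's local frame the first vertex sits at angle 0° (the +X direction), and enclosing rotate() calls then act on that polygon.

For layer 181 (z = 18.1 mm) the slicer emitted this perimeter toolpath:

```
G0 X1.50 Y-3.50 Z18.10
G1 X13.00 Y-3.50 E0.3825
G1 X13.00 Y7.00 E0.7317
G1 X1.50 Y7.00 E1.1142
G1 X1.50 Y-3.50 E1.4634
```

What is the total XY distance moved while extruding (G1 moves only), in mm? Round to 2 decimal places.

Sum the Euclidean lengths of each G1 segment: total = 44.00 mm.

44.00 mm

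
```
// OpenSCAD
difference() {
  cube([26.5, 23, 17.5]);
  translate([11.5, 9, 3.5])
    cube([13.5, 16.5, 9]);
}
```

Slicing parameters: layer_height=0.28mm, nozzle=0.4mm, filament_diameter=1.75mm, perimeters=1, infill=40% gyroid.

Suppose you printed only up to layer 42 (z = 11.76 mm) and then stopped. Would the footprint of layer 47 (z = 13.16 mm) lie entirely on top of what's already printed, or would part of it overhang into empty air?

part overhangs

Compare the two slices. At z = 11.76: the 26.5×23 cube contributes its full rectangle (area 609.50 mm²); the cube at (11.5, 9) is present — its section is the full 13.5×16.5 rectangle (area 222.75 mm²); Subtracting the remaining from the first: starting from the 26.5×23 cube (609.50 mm²), the 13.5×16.5 cube at (11.5, 9) partially overlaps it — only the 189.00 mm² overlap (of its 222.75 mm²) is removed, clipping the outline — area = 420.50 mm². At z = 13.16: the cube is present — its section is the full 26.5×23 rectangle (area 609.50 mm²); the cube at (11.5, 9) does not reach this height (z outside [3.5, 12.5]); Subtracting the remaining from the first: none of the subtracted shapes is present at this height, so the 26.5×23 cube is unchanged — area = 609.50 mm². Checking containment: at z = 13.16 the cross-section extends beyond the z = 11.76 cross-section by about 189.00 mm².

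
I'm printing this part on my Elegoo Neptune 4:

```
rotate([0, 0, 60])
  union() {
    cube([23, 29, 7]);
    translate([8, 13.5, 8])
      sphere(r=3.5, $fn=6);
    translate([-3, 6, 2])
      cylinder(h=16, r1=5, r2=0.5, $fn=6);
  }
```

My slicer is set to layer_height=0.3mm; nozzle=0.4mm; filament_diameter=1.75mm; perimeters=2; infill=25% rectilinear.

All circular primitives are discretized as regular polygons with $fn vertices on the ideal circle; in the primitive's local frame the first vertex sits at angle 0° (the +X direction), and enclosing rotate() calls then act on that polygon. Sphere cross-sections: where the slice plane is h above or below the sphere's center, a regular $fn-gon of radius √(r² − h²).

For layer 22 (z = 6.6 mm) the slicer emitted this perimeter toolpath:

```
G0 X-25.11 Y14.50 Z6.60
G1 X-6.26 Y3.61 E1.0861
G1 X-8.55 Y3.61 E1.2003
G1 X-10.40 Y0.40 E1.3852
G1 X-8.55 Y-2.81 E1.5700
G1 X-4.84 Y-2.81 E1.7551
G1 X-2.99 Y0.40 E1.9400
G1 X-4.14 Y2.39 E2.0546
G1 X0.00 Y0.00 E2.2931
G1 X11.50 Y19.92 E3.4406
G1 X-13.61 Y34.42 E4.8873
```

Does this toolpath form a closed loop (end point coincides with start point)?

Start point (G0): (-25.11, 14.50). End point (last G1): the path does not return to the start — open.

no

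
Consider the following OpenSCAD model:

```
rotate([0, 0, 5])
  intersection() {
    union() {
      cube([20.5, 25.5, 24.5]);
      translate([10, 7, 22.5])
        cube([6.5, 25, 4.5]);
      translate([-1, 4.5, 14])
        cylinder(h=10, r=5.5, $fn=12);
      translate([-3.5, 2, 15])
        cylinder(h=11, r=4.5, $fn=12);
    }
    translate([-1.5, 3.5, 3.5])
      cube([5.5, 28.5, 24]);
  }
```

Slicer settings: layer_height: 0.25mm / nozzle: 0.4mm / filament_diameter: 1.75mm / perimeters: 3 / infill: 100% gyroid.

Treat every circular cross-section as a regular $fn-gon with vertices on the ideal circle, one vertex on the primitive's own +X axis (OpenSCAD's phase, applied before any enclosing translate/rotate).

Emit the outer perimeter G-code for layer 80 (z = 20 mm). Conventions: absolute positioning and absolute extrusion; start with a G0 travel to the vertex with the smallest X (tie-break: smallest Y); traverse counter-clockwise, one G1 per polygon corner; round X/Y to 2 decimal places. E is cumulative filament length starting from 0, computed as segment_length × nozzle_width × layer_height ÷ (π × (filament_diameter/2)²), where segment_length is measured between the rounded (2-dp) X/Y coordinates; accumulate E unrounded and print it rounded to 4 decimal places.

At z = 20 mm: the 20.5×25.5 cube contributes its full rectangle; the cube at (10, 7) is absent (z outside [22.5, 27]); the cylinder at (-1, 4.5): section is a regular 12-gon, circumradius r=5.5; the cylinder at (-3.5, 2): section is a regular 12-gon, circumradius r=4.5; Combining (union): the regions partially overlap (shared area 74.39 mm²), so overlapping operands fuse into one piece — 1 connected region; the cube at (-1.5, 3.5) is present — its section is the full 5.5×28.5 rectangle; After intersecting: the 5.5×28.5 cube at (-1.5, 3.5) partially overlaps that combined region; clipping to the common part keeps 97.58 mm² — 1 connected region; (whole slice rotated 5° about Z — lengths, areas and connectivity unchanged). The outline is a single polygon with 7 vertices. Extrusion per mm of travel: 0.4 × 0.25 / (π × 0.875²) = 0.041575. Accumulating E over each segment gives final E = 2.2932.

G0 X-2.35 Y9.70 Z20.00
G1 X-1.80 Y3.36 E0.2646
G1 X3.68 Y3.84 E0.4933
G1 X1.76 Y25.75 E1.4077
G1 X-2.22 Y25.40 E1.5738
G1 X-0.85 Y9.70 E2.2290
G1 X-1.87 Y9.87 E2.2720
G1 X-2.35 Y9.70 E2.2932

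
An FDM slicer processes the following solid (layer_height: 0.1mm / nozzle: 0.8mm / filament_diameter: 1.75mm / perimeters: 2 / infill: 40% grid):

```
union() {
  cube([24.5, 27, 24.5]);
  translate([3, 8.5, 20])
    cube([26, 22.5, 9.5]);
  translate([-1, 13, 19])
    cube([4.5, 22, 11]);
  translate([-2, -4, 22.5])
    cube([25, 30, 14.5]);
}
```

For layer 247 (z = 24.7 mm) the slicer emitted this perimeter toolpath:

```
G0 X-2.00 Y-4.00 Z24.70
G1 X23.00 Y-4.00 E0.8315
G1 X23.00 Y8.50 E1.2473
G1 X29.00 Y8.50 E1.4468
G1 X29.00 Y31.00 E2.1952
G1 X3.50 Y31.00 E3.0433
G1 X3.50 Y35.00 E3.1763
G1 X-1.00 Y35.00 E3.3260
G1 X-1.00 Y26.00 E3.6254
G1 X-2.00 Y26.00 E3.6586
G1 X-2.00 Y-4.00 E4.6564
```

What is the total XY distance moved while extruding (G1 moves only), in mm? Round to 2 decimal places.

Sum the Euclidean lengths of each G1 segment: total = 140.00 mm.

140.00 mm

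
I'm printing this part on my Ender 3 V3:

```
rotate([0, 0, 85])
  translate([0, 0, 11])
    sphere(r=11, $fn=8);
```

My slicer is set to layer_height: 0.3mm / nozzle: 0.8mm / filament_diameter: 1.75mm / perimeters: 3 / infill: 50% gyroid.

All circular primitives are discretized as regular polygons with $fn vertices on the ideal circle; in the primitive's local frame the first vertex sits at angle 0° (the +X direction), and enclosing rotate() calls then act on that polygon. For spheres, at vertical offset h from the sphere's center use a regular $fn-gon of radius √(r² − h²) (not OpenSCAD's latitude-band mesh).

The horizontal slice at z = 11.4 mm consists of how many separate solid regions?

1

At z = 11.4 mm: the r=11 sphere slices to a regular 8-gon of circumradius 10.993 (√(r²−h²) with h=0.4 from center); (rotated 85° about Z; rotation is an isometry so areas/perimeters/island counts are preserved). The result has 1 disconnected region.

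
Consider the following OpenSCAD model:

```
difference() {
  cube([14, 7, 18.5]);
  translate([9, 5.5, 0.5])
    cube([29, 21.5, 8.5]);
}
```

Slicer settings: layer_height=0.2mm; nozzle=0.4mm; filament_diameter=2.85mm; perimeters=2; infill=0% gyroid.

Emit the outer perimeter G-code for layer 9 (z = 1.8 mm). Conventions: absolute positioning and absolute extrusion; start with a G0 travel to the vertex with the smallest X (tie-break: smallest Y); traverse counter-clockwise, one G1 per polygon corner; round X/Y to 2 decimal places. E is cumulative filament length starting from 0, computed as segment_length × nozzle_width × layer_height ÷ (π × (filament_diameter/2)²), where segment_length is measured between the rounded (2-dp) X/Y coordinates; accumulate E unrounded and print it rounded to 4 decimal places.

G0 X0.00 Y0.00 Z1.80
G1 X14.00 Y0.00 E0.1756
G1 X14.00 Y5.50 E0.2445
G1 X9.00 Y5.50 E0.3072
G1 X9.00 Y7.00 E0.3260
G1 X0.00 Y7.00 E0.4389
G1 X0.00 Y0.00 E0.5267

At z = 1.8 mm: the cube is present — its section is the full 14×7 rectangle; the cube at (9, 5.5) is present — its section is the full 29×21.5 rectangle; After the difference (first − rest): starting from the 14×7 cube, the 29×21.5 cube at (9, 5.5) partially overlaps it — only the 7.50 mm² overlap (of its 623.50 mm²) is removed, clipping the outline — 1 connected region. The outline is a single polygon with 6 vertices. Extrusion per mm of travel: 0.4 × 0.2 / (π × 1.425²) = 0.012540. Accumulating E over each segment gives final E = 0.5267.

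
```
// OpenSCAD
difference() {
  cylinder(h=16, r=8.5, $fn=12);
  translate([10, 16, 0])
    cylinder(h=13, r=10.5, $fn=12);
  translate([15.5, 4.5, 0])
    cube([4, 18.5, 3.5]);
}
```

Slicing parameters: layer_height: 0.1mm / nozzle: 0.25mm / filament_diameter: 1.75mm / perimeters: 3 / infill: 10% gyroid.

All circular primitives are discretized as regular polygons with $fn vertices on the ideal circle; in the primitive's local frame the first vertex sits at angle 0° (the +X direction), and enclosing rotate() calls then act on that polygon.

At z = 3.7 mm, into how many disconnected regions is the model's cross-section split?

1

At z = 3.7 mm: the r=8.5 cylinder contributes a regular 12-gon of circumradius 8.5; the r=10.5 cylinder at (10, 16) contributes a regular 12-gon of circumradius 10.5; the cube at (15.5, 4.5) is not intersected at this z (z outside [0, 3.5]); Subtracting the remaining from the first: starting from the r=8.5 cylinder, the r=10.5 cylinder at (10, 16) misses the remaining region (no effect) — 1 connected region. The result has 1 disconnected region.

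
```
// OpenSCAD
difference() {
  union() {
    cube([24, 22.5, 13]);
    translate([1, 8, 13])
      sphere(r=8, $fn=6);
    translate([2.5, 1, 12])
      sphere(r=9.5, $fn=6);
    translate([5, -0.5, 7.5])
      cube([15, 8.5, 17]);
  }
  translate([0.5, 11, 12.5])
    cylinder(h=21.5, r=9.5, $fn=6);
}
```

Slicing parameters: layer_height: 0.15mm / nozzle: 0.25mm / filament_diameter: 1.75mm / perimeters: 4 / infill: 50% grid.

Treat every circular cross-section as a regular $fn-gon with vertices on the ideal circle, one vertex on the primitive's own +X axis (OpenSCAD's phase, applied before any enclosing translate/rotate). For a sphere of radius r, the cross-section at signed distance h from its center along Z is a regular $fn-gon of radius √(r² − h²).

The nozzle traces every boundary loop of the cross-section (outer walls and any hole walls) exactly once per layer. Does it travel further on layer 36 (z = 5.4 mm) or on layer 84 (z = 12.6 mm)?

layer 84 (z = 12.6 mm)

Layer 36 (z = 5.4): the 24×22.5 cube contributes its full rectangle (perimeter 93.00 mm); the r=8 sphere at (1, 8) contributes a regular 6-gon of circumradius √(8²−7.6²) = 2.498 (perimeter = 2·6·2.498·sin(180°/6) = 14.99 mm); the r=9.5 sphere at (2.5, 1) slices to a regular 6-gon of circumradius 6.833 (√(r²−h²) with h=6.6 from center) (perimeter = 2·6·6.833·sin(180°/6) = 41.00 mm); the cube at (5, -0.5) is absent (z outside [7.5, 24.5]); Taking the union: the regions partially overlap (shared area 67.20 mm²), so the edge portions inside another operand are dropped and the merged outline is re-measured after clipping — boundary = 104.30 mm; the cylinder at (0.5, 11) does not reach this height (z outside [12.5, 34]); Subtracting the remaining from the first: none of the subtracted shapes is present at this height, so the result so far is unchanged — boundary = 104.30 mm. So its perimeter = 104.30 mm. Layer 84 (z = 12.6): the cube (footprint 24×22.5) is included at this height (perimeter 93.00 mm); the r=8 sphere at (1, 8) slices to a regular 6-gon of circumradius 7.990 (√(r²−h²) with h=0.4 from center) (perimeter = 2·6·7.990·sin(180°/6) = 47.94 mm); the r=9.5 sphere at (2.5, 1) slices to a regular 6-gon of circumradius 9.481 (√(r²−h²) with h=0.6 from center) (perimeter = 2·6·9.481·sin(180°/6) = 56.89 mm); the cube at (5, -0.5) is present — its section is the full 15×8.5 rectangle (perimeter 47.00 mm); Combining (union): the regions partially overlap (shared area 341.08 mm²), so the edge portions inside another operand are dropped and the merged outline is re-measured after clipping — boundary = 113.24 mm; the r=9.5 cylinder at (0.5, 11) gives a regular 6-gon of circumradius 9.5 (constant along its height) (perimeter = 2·6·9.500·sin(180°/6) = 57.00 mm); Subtracting the remaining from the first: starting from that combined region, the r=9.5 cylinder at (0.5, 11) partially overlaps it — only the 189.11 mm² overlap (of its 234.48 mm²) is removed, clipping the outline — boundary = 129.08 mm. So its perimeter = 129.08 mm. Layer 84 is larger (129.08 vs 104.30 mm).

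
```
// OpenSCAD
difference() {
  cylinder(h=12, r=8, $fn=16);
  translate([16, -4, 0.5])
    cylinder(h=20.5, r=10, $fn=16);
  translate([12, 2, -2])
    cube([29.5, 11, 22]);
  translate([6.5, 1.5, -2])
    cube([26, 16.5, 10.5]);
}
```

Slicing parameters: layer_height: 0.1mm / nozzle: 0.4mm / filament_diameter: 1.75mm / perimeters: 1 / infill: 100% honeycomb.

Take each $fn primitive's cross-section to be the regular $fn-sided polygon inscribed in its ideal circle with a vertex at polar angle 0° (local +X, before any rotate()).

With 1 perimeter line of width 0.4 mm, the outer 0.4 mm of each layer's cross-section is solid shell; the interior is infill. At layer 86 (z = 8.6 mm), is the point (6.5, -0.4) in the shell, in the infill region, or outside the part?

shell

At z = 8.6 mm: the r=8 cylinder gives a regular 16-gon of circumradius 8 (constant along its height); the r=10 cylinder at (16, -4) gives a regular 16-gon of circumradius 10 (constant along its height); the cube at (12, 2) (footprint 29.5×11) is included at this height; the cube at (6.5, 1.5) does not reach this height (z outside [-2, 8.5]); Taking the first minus the rest: starting from the r=8 cylinder, the r=10 cylinder at (16, -4) partially overlaps it — only the 5.67 mm² overlap (of its 306.15 mm²) is removed, clipping the outline; the 29.5×11 cube at (12, 2) misses the remaining region (no effect) — 1 connected region. Overall, the cross-section is a single solid region. The nearest boundary edge runs (6.76, -0.17)→(6.00, -4.00); distance from the point to it = 0.21 mm. The point is inside the cross-section, 0.21 mm from the nearest boundary — within the 0.4 mm shell band (1 × 0.4).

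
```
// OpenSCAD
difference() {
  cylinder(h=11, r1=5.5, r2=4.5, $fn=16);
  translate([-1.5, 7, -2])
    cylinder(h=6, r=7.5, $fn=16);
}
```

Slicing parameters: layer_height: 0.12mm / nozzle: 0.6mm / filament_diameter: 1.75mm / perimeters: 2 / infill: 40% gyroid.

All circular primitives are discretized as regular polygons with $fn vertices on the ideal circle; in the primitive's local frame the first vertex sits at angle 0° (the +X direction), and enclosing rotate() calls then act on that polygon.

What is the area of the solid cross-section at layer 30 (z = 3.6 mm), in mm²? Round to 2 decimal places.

44.64 mm²

At z = 3.6 mm: the cone contributes a regular 16-gon of circumradius 5.173 (interpolated between r1=5.5 and r2=4.5 at t=0.327) (area = (16/2)·5.173²·sin(360°/16) = 81.92 mm²); the r=7.5 cylinder at (-1.5, 7) gives a regular 16-gon of circumradius 7.5 (constant along its height) (area = (16/2)·7.500²·sin(360°/16) = 172.21 mm²); After the difference (first − rest): starting from the cone (81.92 mm²), the r=7.5 cylinder at (-1.5, 7) partially overlaps it — only the 37.27 mm² overlap (of its 172.21 mm²) is removed, clipping the outline — area = 44.64 mm². Overall, the cross-section is a single solid region. Net area = 44.64 mm².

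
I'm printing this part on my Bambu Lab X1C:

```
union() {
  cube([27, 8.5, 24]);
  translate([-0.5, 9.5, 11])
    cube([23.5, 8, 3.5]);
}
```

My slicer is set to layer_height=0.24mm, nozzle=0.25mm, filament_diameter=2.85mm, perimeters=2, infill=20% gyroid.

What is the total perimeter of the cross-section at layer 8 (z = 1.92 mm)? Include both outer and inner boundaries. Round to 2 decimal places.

At z = 1.92 mm: the cube (footprint 27×8.5) is included at this height (perimeter 71.00 mm); the cube at (-0.5, 9.5) is not intersected at this z (z outside [11, 14.5]); Taking the union: only the 27×8.5 cube is present, so the union is just that shape — boundary = 71.00 mm. Overall, the cross-section is a single solid region. Total boundary length (outer) = 71.00 mm.

71.00 mm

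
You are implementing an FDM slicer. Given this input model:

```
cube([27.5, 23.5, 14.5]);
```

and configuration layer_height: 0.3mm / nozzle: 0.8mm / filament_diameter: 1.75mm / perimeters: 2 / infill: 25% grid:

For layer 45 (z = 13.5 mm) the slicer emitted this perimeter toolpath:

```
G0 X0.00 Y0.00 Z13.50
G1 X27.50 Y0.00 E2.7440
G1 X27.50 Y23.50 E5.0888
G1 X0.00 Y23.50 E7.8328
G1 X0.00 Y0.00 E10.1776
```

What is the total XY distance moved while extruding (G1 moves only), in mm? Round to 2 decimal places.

Sum the Euclidean lengths of each G1 segment: total = 102.00 mm.

102.00 mm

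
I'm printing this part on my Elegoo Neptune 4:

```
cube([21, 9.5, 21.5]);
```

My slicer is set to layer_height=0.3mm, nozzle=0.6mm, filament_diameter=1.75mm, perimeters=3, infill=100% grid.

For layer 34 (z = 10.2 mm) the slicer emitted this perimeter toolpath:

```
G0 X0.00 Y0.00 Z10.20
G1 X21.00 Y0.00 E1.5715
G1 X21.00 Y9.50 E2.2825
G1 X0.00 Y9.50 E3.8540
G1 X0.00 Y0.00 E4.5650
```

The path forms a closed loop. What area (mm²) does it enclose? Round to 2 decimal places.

199.50 mm²

Apply the shoelace formula to the sequence of (X, Y) vertices; enclosed area = 199.50 mm².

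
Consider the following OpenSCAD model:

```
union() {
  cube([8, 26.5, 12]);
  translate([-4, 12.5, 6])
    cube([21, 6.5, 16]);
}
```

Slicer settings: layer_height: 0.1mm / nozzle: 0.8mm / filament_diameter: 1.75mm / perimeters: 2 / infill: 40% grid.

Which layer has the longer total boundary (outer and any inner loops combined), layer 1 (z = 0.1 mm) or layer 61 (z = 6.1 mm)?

layer 61 (z = 6.1 mm)

Layer 1 (z = 0.1): the 8×26.5 cube contributes its full rectangle (perimeter 69.00 mm); the cube at (-4, 12.5) does not reach this height (z outside [6, 22]); Combining (union): only the 8×26.5 cube is present, so the union is just that shape — boundary = 69.00 mm. So its perimeter = 69.00 mm. Layer 61 (z = 6.1): the cube is present — its section is the full 8×26.5 rectangle (perimeter 69.00 mm); the cube at (-4, 12.5) is present — its section is the full 21×6.5 rectangle (perimeter 55.00 mm); Combining (union): the regions partially overlap (shared area 52.00 mm²), so the edge portions inside another operand are dropped and the merged outline is re-measured after clipping — boundary = 95.00 mm. So its perimeter = 95.00 mm. Layer 61 is larger (95.00 vs 69.00 mm).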